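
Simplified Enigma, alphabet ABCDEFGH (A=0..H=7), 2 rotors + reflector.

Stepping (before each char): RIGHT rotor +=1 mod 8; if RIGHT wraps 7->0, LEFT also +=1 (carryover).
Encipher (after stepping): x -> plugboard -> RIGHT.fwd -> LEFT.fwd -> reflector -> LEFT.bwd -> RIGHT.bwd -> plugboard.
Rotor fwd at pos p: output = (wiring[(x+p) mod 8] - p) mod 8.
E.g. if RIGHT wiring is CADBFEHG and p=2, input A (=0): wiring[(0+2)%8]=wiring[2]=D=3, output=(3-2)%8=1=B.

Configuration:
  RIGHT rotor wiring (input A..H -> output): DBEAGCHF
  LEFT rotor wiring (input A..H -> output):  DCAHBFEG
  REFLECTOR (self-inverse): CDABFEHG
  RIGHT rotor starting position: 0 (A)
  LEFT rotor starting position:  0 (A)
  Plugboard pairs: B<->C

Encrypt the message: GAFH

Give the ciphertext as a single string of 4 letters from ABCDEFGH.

Answer: AGDG

Derivation:
Char 1 ('G'): step: R->1, L=0; G->plug->G->R->E->L->B->refl->D->L'->A->R'->A->plug->A
Char 2 ('A'): step: R->2, L=0; A->plug->A->R->C->L->A->refl->C->L'->B->R'->G->plug->G
Char 3 ('F'): step: R->3, L=0; F->plug->F->R->A->L->D->refl->B->L'->E->R'->D->plug->D
Char 4 ('H'): step: R->4, L=0; H->plug->H->R->E->L->B->refl->D->L'->A->R'->G->plug->G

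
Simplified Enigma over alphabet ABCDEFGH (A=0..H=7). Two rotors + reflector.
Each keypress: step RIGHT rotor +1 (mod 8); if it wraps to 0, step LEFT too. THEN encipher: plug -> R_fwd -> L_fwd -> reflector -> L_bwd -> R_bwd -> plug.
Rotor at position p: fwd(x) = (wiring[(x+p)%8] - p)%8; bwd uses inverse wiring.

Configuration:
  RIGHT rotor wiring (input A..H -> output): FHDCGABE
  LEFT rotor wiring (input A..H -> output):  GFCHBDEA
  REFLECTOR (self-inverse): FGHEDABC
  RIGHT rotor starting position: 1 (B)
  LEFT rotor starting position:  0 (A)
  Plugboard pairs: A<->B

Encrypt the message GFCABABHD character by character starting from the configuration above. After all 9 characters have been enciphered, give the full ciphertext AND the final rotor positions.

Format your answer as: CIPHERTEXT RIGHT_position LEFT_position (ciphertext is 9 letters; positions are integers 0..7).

Char 1 ('G'): step: R->2, L=0; G->plug->G->R->D->L->H->refl->C->L'->C->R'->F->plug->F
Char 2 ('F'): step: R->3, L=0; F->plug->F->R->C->L->C->refl->H->L'->D->R'->B->plug->A
Char 3 ('C'): step: R->4, L=0; C->plug->C->R->F->L->D->refl->E->L'->G->R'->H->plug->H
Char 4 ('A'): step: R->5, L=0; A->plug->B->R->E->L->B->refl->G->L'->A->R'->D->plug->D
Char 5 ('B'): step: R->6, L=0; B->plug->A->R->D->L->H->refl->C->L'->C->R'->H->plug->H
Char 6 ('A'): step: R->7, L=0; A->plug->B->R->G->L->E->refl->D->L'->F->R'->A->plug->B
Char 7 ('B'): step: R->0, L->1 (L advanced); B->plug->A->R->F->L->D->refl->E->L'->A->R'->F->plug->F
Char 8 ('H'): step: R->1, L=1; H->plug->H->R->E->L->C->refl->H->L'->G->R'->A->plug->B
Char 9 ('D'): step: R->2, L=1; D->plug->D->R->G->L->H->refl->C->L'->E->R'->C->plug->C
Final: ciphertext=FAHDHBFBC, RIGHT=2, LEFT=1

Answer: FAHDHBFBC 2 1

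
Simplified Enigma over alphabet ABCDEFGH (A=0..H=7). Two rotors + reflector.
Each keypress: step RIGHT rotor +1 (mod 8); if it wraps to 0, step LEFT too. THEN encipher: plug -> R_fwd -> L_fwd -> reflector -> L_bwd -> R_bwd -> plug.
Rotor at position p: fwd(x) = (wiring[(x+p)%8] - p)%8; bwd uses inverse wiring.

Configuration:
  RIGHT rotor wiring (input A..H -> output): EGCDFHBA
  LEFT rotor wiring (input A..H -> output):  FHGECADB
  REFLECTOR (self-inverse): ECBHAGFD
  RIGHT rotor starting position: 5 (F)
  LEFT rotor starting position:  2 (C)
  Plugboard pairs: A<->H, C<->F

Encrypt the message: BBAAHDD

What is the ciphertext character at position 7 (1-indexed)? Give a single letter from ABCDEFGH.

Char 1 ('B'): step: R->6, L=2; B->plug->B->R->C->L->A->refl->E->L'->A->R'->D->plug->D
Char 2 ('B'): step: R->7, L=2; B->plug->B->R->F->L->H->refl->D->L'->G->R'->F->plug->C
Char 3 ('A'): step: R->0, L->3 (L advanced); A->plug->H->R->A->L->B->refl->C->L'->F->R'->E->plug->E
Char 4 ('A'): step: R->1, L=3; A->plug->H->R->D->L->A->refl->E->L'->G->R'->E->plug->E
Char 5 ('H'): step: R->2, L=3; H->plug->A->R->A->L->B->refl->C->L'->F->R'->D->plug->D
Char 6 ('D'): step: R->3, L=3; D->plug->D->R->G->L->E->refl->A->L'->D->R'->G->plug->G
Char 7 ('D'): step: R->4, L=3; D->plug->D->R->E->L->G->refl->F->L'->C->R'->F->plug->C

C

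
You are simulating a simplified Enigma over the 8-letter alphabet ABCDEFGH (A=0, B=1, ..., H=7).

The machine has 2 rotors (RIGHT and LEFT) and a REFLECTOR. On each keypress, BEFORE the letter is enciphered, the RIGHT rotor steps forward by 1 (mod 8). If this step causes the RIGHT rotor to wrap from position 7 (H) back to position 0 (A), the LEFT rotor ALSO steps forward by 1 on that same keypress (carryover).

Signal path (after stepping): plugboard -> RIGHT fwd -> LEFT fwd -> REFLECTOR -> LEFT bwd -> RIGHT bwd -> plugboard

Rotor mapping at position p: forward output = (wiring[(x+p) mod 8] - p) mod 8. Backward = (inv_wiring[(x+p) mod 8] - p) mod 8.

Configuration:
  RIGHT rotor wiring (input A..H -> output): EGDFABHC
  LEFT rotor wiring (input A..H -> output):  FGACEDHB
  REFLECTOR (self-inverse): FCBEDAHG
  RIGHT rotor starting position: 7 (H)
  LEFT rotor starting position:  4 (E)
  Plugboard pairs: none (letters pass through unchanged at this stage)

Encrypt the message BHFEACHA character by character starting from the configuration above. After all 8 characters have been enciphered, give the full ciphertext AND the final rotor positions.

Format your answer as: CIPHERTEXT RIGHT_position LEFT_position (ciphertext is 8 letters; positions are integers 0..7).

Char 1 ('B'): step: R->0, L->5 (L advanced); B->plug->B->R->G->L->F->refl->A->L'->D->R'->C->plug->C
Char 2 ('H'): step: R->1, L=5; H->plug->H->R->D->L->A->refl->F->L'->G->R'->F->plug->F
Char 3 ('F'): step: R->2, L=5; F->plug->F->R->A->L->G->refl->H->L'->H->R'->D->plug->D
Char 4 ('E'): step: R->3, L=5; E->plug->E->R->H->L->H->refl->G->L'->A->R'->H->plug->H
Char 5 ('A'): step: R->4, L=5; A->plug->A->R->E->L->B->refl->C->L'->B->R'->H->plug->H
Char 6 ('C'): step: R->5, L=5; C->plug->C->R->F->L->D->refl->E->L'->C->R'->B->plug->B
Char 7 ('H'): step: R->6, L=5; H->plug->H->R->D->L->A->refl->F->L'->G->R'->C->plug->C
Char 8 ('A'): step: R->7, L=5; A->plug->A->R->D->L->A->refl->F->L'->G->R'->E->plug->E
Final: ciphertext=CFDHHBCE, RIGHT=7, LEFT=5

Answer: CFDHHBCE 7 5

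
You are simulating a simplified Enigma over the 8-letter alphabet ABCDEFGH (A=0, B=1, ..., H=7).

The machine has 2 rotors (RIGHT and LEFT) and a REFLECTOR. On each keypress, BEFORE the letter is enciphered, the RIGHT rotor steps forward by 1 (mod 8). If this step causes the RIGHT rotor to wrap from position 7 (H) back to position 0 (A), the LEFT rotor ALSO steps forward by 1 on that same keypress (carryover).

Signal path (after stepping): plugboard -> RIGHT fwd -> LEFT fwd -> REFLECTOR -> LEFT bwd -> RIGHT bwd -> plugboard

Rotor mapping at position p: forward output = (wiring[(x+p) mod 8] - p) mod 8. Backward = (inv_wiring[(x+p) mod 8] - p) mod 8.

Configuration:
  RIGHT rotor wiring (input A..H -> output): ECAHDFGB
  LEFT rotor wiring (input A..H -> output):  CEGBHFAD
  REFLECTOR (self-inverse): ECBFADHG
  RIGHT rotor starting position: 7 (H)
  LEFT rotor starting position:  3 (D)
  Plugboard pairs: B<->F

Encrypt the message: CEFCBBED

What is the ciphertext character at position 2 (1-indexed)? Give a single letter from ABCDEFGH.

Char 1 ('C'): step: R->0, L->4 (L advanced); C->plug->C->R->A->L->D->refl->F->L'->H->R'->D->plug->D
Char 2 ('E'): step: R->1, L=4; E->plug->E->R->E->L->G->refl->H->L'->D->R'->H->plug->H

H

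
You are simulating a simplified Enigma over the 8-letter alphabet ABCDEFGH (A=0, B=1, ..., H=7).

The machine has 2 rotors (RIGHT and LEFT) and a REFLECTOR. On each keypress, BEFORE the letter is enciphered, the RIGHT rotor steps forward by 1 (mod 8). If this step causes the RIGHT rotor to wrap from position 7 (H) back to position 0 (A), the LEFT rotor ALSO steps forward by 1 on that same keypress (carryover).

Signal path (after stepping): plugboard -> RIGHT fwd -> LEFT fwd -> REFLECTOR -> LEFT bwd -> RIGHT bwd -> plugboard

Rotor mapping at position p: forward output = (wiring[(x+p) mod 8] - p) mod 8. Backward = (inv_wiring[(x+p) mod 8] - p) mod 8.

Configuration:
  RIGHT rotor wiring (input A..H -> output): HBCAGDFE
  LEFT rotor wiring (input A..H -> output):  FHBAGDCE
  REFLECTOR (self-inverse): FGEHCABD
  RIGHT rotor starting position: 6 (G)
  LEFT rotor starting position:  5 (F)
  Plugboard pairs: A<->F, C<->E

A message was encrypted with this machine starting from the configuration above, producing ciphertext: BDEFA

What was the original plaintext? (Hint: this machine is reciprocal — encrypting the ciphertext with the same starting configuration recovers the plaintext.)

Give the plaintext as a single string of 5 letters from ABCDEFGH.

Answer: AGHGD

Derivation:
Char 1 ('B'): step: R->7, L=5; B->plug->B->R->A->L->G->refl->B->L'->H->R'->F->plug->A
Char 2 ('D'): step: R->0, L->6 (L advanced); D->plug->D->R->A->L->E->refl->C->L'->F->R'->G->plug->G
Char 3 ('E'): step: R->1, L=6; E->plug->C->R->H->L->F->refl->A->L'->G->R'->H->plug->H
Char 4 ('F'): step: R->2, L=6; F->plug->A->R->A->L->E->refl->C->L'->F->R'->G->plug->G
Char 5 ('A'): step: R->3, L=6; A->plug->F->R->E->L->D->refl->H->L'->C->R'->D->plug->D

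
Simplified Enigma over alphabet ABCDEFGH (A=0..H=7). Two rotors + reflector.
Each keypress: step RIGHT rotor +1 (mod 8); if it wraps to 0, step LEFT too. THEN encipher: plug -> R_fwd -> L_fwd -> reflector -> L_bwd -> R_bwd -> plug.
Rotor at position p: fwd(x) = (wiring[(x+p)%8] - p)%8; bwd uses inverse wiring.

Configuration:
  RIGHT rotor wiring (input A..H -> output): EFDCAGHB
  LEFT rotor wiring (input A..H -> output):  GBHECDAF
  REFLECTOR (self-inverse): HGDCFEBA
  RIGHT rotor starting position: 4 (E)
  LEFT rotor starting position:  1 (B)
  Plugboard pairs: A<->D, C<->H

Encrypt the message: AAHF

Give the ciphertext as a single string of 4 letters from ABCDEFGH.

Char 1 ('A'): step: R->5, L=1; A->plug->D->R->H->L->F->refl->E->L'->G->R'->F->plug->F
Char 2 ('A'): step: R->6, L=1; A->plug->D->R->H->L->F->refl->E->L'->G->R'->C->plug->H
Char 3 ('H'): step: R->7, L=1; H->plug->C->R->G->L->E->refl->F->L'->H->R'->G->plug->G
Char 4 ('F'): step: R->0, L->2 (L advanced); F->plug->F->R->G->L->E->refl->F->L'->A->R'->E->plug->E

Answer: FHGE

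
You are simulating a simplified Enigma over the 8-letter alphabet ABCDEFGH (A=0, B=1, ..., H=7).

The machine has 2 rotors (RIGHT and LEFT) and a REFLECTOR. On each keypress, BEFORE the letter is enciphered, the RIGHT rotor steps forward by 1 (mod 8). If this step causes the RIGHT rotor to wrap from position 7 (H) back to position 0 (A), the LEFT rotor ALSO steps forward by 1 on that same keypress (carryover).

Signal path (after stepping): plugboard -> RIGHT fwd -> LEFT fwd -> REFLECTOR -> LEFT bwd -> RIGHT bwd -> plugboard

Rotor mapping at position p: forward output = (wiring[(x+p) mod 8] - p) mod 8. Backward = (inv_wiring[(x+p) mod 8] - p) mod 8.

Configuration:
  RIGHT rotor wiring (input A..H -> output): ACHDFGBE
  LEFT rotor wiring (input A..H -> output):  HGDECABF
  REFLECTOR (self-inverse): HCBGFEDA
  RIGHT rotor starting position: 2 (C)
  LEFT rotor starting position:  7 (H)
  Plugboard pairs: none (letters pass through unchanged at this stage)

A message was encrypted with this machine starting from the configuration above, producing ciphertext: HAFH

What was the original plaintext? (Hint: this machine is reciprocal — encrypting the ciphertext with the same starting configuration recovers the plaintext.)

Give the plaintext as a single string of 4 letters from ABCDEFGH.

Answer: CBAF

Derivation:
Char 1 ('H'): step: R->3, L=7; H->plug->H->R->E->L->F->refl->E->L'->D->R'->C->plug->C
Char 2 ('A'): step: R->4, L=7; A->plug->A->R->B->L->A->refl->H->L'->C->R'->B->plug->B
Char 3 ('F'): step: R->5, L=7; F->plug->F->R->C->L->H->refl->A->L'->B->R'->A->plug->A
Char 4 ('H'): step: R->6, L=7; H->plug->H->R->A->L->G->refl->D->L'->F->R'->F->plug->F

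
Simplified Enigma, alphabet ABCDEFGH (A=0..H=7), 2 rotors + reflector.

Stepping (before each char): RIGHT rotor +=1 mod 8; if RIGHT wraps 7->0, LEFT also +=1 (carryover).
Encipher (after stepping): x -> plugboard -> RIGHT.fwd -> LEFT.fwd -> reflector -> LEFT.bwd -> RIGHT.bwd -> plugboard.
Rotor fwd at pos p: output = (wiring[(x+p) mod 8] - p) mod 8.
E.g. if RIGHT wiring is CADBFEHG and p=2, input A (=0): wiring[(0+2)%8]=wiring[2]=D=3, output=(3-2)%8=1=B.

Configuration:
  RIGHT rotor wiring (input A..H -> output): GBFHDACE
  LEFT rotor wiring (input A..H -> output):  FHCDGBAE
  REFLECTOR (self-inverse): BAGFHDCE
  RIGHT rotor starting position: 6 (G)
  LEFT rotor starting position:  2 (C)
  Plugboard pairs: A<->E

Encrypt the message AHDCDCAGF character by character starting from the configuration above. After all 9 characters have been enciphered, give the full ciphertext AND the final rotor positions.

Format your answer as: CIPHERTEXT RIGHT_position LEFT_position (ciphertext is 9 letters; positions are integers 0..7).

Char 1 ('A'): step: R->7, L=2; A->plug->E->R->A->L->A->refl->B->L'->B->R'->G->plug->G
Char 2 ('H'): step: R->0, L->3 (L advanced); H->plug->H->R->E->L->B->refl->A->L'->A->R'->F->plug->F
Char 3 ('D'): step: R->1, L=3; D->plug->D->R->C->L->G->refl->C->L'->F->R'->H->plug->H
Char 4 ('C'): step: R->2, L=3; C->plug->C->R->B->L->D->refl->F->L'->D->R'->A->plug->E
Char 5 ('D'): step: R->3, L=3; D->plug->D->R->H->L->H->refl->E->L'->G->R'->G->plug->G
Char 6 ('C'): step: R->4, L=3; C->plug->C->R->G->L->E->refl->H->L'->H->R'->A->plug->E
Char 7 ('A'): step: R->5, L=3; A->plug->E->R->E->L->B->refl->A->L'->A->R'->F->plug->F
Char 8 ('G'): step: R->6, L=3; G->plug->G->R->F->L->C->refl->G->L'->C->R'->H->plug->H
Char 9 ('F'): step: R->7, L=3; F->plug->F->R->E->L->B->refl->A->L'->A->R'->E->plug->A
Final: ciphertext=GFHEGEFHA, RIGHT=7, LEFT=3

Answer: GFHEGEFHA 7 3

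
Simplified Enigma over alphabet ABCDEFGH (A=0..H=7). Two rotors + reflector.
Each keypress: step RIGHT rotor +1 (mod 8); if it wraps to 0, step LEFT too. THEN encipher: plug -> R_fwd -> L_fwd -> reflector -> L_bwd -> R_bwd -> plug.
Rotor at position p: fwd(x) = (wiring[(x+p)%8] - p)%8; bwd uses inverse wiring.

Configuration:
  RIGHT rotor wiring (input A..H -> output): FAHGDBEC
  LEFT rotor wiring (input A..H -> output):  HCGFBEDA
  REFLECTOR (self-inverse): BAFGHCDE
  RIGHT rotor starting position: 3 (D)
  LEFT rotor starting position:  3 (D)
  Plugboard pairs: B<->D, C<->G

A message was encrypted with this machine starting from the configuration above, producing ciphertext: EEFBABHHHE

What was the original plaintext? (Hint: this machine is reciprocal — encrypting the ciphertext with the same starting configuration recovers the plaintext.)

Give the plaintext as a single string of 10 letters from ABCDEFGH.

Char 1 ('E'): step: R->4, L=3; E->plug->E->R->B->L->G->refl->D->L'->H->R'->A->plug->A
Char 2 ('E'): step: R->5, L=3; E->plug->E->R->D->L->A->refl->B->L'->C->R'->F->plug->F
Char 3 ('F'): step: R->6, L=3; F->plug->F->R->A->L->C->refl->F->L'->E->R'->B->plug->D
Char 4 ('B'): step: R->7, L=3; B->plug->D->R->A->L->C->refl->F->L'->E->R'->F->plug->F
Char 5 ('A'): step: R->0, L->4 (L advanced); A->plug->A->R->F->L->G->refl->D->L'->E->R'->G->plug->C
Char 6 ('B'): step: R->1, L=4; B->plug->D->R->C->L->H->refl->E->L'->D->R'->F->plug->F
Char 7 ('H'): step: R->2, L=4; H->plug->H->R->G->L->C->refl->F->L'->A->R'->F->plug->F
Char 8 ('H'): step: R->3, L=4; H->plug->H->R->E->L->D->refl->G->L'->F->R'->G->plug->C
Char 9 ('H'): step: R->4, L=4; H->plug->H->R->C->L->H->refl->E->L'->D->R'->G->plug->C
Char 10 ('E'): step: R->5, L=4; E->plug->E->R->D->L->E->refl->H->L'->C->R'->F->plug->F

Answer: AFDFCFFCCF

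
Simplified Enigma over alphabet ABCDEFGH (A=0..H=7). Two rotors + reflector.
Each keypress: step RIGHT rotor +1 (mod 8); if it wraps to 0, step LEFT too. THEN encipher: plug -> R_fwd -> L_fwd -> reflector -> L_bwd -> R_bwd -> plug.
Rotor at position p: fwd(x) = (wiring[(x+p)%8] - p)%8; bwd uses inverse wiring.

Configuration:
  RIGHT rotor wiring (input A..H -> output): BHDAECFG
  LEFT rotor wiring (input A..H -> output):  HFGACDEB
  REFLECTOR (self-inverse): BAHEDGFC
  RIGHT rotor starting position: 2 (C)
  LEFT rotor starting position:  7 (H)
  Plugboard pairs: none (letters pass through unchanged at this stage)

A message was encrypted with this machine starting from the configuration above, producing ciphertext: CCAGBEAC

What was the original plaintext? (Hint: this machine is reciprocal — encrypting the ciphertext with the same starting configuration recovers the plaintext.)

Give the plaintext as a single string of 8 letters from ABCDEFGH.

Answer: DHFEADGA

Derivation:
Char 1 ('C'): step: R->3, L=7; C->plug->C->R->H->L->F->refl->G->L'->C->R'->D->plug->D
Char 2 ('C'): step: R->4, L=7; C->plug->C->R->B->L->A->refl->B->L'->E->R'->H->plug->H
Char 3 ('A'): step: R->5, L=7; A->plug->A->R->F->L->D->refl->E->L'->G->R'->F->plug->F
Char 4 ('G'): step: R->6, L=7; G->plug->G->R->G->L->E->refl->D->L'->F->R'->E->plug->E
Char 5 ('B'): step: R->7, L=7; B->plug->B->R->C->L->G->refl->F->L'->H->R'->A->plug->A
Char 6 ('E'): step: R->0, L->0 (L advanced); E->plug->E->R->E->L->C->refl->H->L'->A->R'->D->plug->D
Char 7 ('A'): step: R->1, L=0; A->plug->A->R->G->L->E->refl->D->L'->F->R'->G->plug->G
Char 8 ('C'): step: R->2, L=0; C->plug->C->R->C->L->G->refl->F->L'->B->R'->A->plug->A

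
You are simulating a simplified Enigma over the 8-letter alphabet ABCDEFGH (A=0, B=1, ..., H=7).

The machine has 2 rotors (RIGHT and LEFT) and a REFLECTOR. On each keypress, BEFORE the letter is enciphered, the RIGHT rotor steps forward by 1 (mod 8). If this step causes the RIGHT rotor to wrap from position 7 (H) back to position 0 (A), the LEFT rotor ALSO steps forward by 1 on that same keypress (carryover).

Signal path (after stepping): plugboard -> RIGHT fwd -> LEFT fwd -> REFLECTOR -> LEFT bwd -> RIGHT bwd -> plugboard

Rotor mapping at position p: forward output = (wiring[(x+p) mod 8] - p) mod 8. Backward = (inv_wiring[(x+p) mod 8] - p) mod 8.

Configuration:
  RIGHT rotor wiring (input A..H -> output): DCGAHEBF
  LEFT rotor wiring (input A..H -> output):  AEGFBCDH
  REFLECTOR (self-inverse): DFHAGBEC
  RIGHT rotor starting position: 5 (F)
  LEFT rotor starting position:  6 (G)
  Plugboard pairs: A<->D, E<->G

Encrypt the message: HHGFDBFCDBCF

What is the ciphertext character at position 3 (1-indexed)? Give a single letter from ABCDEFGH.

Char 1 ('H'): step: R->6, L=6; H->plug->H->R->G->L->D->refl->A->L'->E->R'->D->plug->A
Char 2 ('H'): step: R->7, L=6; H->plug->H->R->C->L->C->refl->H->L'->F->R'->G->plug->E
Char 3 ('G'): step: R->0, L->7 (L advanced); G->plug->E->R->H->L->E->refl->G->L'->E->R'->F->plug->F

F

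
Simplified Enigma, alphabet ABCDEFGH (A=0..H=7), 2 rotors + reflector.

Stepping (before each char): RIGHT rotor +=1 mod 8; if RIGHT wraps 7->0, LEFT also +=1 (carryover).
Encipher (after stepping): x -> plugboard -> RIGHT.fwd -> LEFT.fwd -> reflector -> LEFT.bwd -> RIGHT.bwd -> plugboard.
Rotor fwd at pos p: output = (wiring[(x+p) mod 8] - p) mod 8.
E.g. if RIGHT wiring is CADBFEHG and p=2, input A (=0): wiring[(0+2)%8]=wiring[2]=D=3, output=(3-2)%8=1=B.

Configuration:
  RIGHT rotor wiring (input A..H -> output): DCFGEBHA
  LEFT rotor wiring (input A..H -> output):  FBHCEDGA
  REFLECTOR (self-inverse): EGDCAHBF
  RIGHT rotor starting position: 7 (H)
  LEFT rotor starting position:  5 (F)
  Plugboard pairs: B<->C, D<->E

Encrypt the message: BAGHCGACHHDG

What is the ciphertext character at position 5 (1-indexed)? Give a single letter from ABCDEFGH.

Char 1 ('B'): step: R->0, L->6 (L advanced); B->plug->C->R->F->L->E->refl->A->L'->A->R'->H->plug->H
Char 2 ('A'): step: R->1, L=6; A->plug->A->R->B->L->C->refl->D->L'->D->R'->D->plug->E
Char 3 ('G'): step: R->2, L=6; G->plug->G->R->B->L->C->refl->D->L'->D->R'->A->plug->A
Char 4 ('H'): step: R->3, L=6; H->plug->H->R->C->L->H->refl->F->L'->H->R'->G->plug->G
Char 5 ('C'): step: R->4, L=6; C->plug->B->R->F->L->E->refl->A->L'->A->R'->A->plug->A

A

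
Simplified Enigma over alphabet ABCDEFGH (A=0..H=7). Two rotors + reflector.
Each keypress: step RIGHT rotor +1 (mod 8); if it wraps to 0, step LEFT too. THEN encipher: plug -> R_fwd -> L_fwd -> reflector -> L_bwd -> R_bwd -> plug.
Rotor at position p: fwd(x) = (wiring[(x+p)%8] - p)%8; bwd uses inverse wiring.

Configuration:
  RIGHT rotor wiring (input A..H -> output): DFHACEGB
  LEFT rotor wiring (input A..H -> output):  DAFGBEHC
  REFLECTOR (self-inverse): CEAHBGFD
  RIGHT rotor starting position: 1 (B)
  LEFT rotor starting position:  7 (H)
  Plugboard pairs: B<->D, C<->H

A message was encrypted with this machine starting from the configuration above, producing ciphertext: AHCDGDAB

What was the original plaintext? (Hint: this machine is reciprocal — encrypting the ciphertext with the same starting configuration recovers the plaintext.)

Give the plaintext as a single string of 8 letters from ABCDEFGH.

Answer: FGDFABEH

Derivation:
Char 1 ('A'): step: R->2, L=7; A->plug->A->R->F->L->C->refl->A->L'->H->R'->F->plug->F
Char 2 ('H'): step: R->3, L=7; H->plug->C->R->B->L->E->refl->B->L'->C->R'->G->plug->G
Char 3 ('C'): step: R->4, L=7; C->plug->H->R->E->L->H->refl->D->L'->A->R'->B->plug->D
Char 4 ('D'): step: R->5, L=7; D->plug->B->R->B->L->E->refl->B->L'->C->R'->F->plug->F
Char 5 ('G'): step: R->6, L=7; G->plug->G->R->E->L->H->refl->D->L'->A->R'->A->plug->A
Char 6 ('D'): step: R->7, L=7; D->plug->B->R->E->L->H->refl->D->L'->A->R'->D->plug->B
Char 7 ('A'): step: R->0, L->0 (L advanced); A->plug->A->R->D->L->G->refl->F->L'->C->R'->E->plug->E
Char 8 ('B'): step: R->1, L=0; B->plug->D->R->B->L->A->refl->C->L'->H->R'->C->plug->H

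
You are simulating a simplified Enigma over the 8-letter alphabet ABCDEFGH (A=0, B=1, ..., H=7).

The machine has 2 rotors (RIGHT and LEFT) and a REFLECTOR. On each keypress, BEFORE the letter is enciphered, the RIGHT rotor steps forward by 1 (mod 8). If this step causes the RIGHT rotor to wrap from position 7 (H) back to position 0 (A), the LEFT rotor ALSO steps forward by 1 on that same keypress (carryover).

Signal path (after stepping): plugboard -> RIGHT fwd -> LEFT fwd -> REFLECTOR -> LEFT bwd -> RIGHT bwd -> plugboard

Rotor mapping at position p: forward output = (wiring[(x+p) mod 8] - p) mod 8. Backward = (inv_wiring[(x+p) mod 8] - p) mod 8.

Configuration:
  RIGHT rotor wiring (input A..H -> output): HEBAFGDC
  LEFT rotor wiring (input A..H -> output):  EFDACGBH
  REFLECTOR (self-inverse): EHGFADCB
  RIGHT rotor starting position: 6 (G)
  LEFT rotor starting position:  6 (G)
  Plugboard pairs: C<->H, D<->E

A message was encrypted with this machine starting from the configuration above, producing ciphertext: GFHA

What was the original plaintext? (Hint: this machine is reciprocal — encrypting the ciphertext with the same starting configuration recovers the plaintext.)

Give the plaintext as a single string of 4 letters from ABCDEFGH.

Char 1 ('G'): step: R->7, L=6; G->plug->G->R->H->L->A->refl->E->L'->G->R'->F->plug->F
Char 2 ('F'): step: R->0, L->7 (L advanced); F->plug->F->R->G->L->H->refl->B->L'->E->R'->B->plug->B
Char 3 ('H'): step: R->1, L=7; H->plug->C->R->H->L->C->refl->G->L'->C->R'->F->plug->F
Char 4 ('A'): step: R->2, L=7; A->plug->A->R->H->L->C->refl->G->L'->C->R'->H->plug->C

Answer: FBFC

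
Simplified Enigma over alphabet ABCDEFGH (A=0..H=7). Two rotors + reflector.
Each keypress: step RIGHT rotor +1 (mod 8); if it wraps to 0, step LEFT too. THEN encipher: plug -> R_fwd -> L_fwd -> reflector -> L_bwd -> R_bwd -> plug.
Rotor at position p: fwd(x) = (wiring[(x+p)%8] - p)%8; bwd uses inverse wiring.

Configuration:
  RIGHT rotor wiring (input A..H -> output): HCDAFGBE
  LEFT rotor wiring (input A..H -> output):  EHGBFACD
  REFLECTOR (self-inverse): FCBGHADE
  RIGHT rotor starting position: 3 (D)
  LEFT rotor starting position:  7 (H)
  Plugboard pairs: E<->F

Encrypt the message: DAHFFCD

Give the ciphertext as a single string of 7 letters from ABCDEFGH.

Answer: FDAHHBG

Derivation:
Char 1 ('D'): step: R->4, L=7; D->plug->D->R->A->L->E->refl->H->L'->D->R'->E->plug->F
Char 2 ('A'): step: R->5, L=7; A->plug->A->R->B->L->F->refl->A->L'->C->R'->D->plug->D
Char 3 ('H'): step: R->6, L=7; H->plug->H->R->A->L->E->refl->H->L'->D->R'->A->plug->A
Char 4 ('F'): step: R->7, L=7; F->plug->E->R->B->L->F->refl->A->L'->C->R'->H->plug->H
Char 5 ('F'): step: R->0, L->0 (L advanced); F->plug->E->R->F->L->A->refl->F->L'->E->R'->H->plug->H
Char 6 ('C'): step: R->1, L=0; C->plug->C->R->H->L->D->refl->G->L'->C->R'->B->plug->B
Char 7 ('D'): step: R->2, L=0; D->plug->D->R->E->L->F->refl->A->L'->F->R'->G->plug->G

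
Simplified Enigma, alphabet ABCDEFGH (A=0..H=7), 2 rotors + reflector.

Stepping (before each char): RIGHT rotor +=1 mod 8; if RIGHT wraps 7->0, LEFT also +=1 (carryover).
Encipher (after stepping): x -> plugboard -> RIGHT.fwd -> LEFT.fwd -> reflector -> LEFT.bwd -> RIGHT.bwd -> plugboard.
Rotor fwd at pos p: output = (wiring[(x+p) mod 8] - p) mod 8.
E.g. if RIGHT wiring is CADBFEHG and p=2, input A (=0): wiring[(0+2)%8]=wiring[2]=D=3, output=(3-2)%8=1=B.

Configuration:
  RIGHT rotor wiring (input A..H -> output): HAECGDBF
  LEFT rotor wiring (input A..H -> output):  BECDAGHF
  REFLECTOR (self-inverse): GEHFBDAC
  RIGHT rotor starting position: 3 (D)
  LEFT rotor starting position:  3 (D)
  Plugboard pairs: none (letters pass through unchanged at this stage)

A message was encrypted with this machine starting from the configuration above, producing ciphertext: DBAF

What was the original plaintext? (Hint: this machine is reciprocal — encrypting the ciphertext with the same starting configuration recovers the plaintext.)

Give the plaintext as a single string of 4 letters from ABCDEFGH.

Answer: AFEG

Derivation:
Char 1 ('D'): step: R->4, L=3; D->plug->D->R->B->L->F->refl->D->L'->C->R'->A->plug->A
Char 2 ('B'): step: R->5, L=3; B->plug->B->R->E->L->C->refl->H->L'->H->R'->F->plug->F
Char 3 ('A'): step: R->6, L=3; A->plug->A->R->D->L->E->refl->B->L'->G->R'->E->plug->E
Char 4 ('F'): step: R->7, L=3; F->plug->F->R->H->L->H->refl->C->L'->E->R'->G->plug->G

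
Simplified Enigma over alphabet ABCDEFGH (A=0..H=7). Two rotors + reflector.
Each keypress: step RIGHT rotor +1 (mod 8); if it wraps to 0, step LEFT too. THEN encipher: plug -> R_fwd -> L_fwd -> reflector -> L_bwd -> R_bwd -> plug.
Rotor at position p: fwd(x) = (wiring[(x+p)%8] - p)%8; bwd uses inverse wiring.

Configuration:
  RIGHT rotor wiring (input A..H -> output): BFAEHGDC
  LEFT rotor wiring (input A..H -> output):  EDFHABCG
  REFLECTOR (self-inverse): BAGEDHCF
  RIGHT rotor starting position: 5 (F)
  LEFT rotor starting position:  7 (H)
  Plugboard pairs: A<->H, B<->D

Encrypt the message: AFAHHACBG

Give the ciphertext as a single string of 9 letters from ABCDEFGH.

Answer: GBGEGDBCA

Derivation:
Char 1 ('A'): step: R->6, L=7; A->plug->H->R->A->L->H->refl->F->L'->B->R'->G->plug->G
Char 2 ('F'): step: R->7, L=7; F->plug->F->R->A->L->H->refl->F->L'->B->R'->D->plug->B
Char 3 ('A'): step: R->0, L->0 (L advanced); A->plug->H->R->C->L->F->refl->H->L'->D->R'->G->plug->G
Char 4 ('H'): step: R->1, L=0; H->plug->A->R->E->L->A->refl->B->L'->F->R'->E->plug->E
Char 5 ('H'): step: R->2, L=0; H->plug->A->R->G->L->C->refl->G->L'->H->R'->G->plug->G
Char 6 ('A'): step: R->3, L=0; A->plug->H->R->F->L->B->refl->A->L'->E->R'->B->plug->D
Char 7 ('C'): step: R->4, L=0; C->plug->C->R->H->L->G->refl->C->L'->G->R'->D->plug->B
Char 8 ('B'): step: R->5, L=0; B->plug->D->R->E->L->A->refl->B->L'->F->R'->C->plug->C
Char 9 ('G'): step: R->6, L=0; G->plug->G->R->B->L->D->refl->E->L'->A->R'->H->plug->A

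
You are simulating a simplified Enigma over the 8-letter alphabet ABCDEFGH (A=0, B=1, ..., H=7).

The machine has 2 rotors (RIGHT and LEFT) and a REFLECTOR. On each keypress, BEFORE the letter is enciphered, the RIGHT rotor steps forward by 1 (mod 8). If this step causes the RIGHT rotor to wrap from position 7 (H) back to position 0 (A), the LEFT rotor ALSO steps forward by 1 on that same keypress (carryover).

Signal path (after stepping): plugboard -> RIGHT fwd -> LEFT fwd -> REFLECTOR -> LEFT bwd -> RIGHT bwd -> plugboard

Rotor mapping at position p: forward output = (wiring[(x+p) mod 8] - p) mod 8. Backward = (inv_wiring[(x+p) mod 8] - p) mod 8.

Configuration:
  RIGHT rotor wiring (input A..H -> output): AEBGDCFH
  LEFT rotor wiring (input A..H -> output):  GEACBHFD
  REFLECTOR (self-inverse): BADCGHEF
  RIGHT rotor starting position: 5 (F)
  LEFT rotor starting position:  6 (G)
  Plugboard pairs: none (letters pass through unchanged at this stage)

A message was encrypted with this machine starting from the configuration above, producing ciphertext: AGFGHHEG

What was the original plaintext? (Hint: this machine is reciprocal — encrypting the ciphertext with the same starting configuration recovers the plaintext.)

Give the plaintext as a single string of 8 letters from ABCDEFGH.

Char 1 ('A'): step: R->6, L=6; A->plug->A->R->H->L->B->refl->A->L'->C->R'->C->plug->C
Char 2 ('G'): step: R->7, L=6; G->plug->G->R->D->L->G->refl->E->L'->F->R'->C->plug->C
Char 3 ('F'): step: R->0, L->7 (L advanced); F->plug->F->R->C->L->F->refl->H->L'->B->R'->C->plug->C
Char 4 ('G'): step: R->1, L=7; G->plug->G->R->G->L->A->refl->B->L'->D->R'->A->plug->A
Char 5 ('H'): step: R->2, L=7; H->plug->H->R->C->L->F->refl->H->L'->B->R'->C->plug->C
Char 6 ('H'): step: R->3, L=7; H->plug->H->R->G->L->A->refl->B->L'->D->R'->A->plug->A
Char 7 ('E'): step: R->4, L=7; E->plug->E->R->E->L->D->refl->C->L'->F->R'->G->plug->G
Char 8 ('G'): step: R->5, L=7; G->plug->G->R->B->L->H->refl->F->L'->C->R'->C->plug->C

Answer: CCCACAGC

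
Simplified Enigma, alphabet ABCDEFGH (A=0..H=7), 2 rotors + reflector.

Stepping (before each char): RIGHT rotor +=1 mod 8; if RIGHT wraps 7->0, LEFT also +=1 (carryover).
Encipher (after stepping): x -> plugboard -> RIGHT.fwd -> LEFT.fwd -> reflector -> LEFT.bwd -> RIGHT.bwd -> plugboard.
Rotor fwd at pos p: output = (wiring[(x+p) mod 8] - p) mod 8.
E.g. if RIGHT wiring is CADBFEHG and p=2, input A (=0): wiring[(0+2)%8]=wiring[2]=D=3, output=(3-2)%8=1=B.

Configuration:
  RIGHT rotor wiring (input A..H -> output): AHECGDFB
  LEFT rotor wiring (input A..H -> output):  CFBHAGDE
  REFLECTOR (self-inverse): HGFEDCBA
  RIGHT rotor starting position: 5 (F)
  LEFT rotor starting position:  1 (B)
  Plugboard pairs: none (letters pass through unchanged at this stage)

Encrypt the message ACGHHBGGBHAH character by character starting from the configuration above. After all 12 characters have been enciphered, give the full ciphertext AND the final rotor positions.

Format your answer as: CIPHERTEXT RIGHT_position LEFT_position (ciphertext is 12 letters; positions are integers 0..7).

Char 1 ('A'): step: R->6, L=1; A->plug->A->R->H->L->B->refl->G->L'->C->R'->C->plug->C
Char 2 ('C'): step: R->7, L=1; C->plug->C->R->A->L->E->refl->D->L'->G->R'->H->plug->H
Char 3 ('G'): step: R->0, L->2 (L advanced); G->plug->G->R->F->L->C->refl->F->L'->B->R'->H->plug->H
Char 4 ('H'): step: R->1, L=2; H->plug->H->R->H->L->D->refl->E->L'->D->R'->B->plug->B
Char 5 ('H'): step: R->2, L=2; H->plug->H->R->F->L->C->refl->F->L'->B->R'->D->plug->D
Char 6 ('B'): step: R->3, L=2; B->plug->B->R->D->L->E->refl->D->L'->H->R'->A->plug->A
Char 7 ('G'): step: R->4, L=2; G->plug->G->R->A->L->H->refl->A->L'->G->R'->H->plug->H
Char 8 ('G'): step: R->5, L=2; G->plug->G->R->F->L->C->refl->F->L'->B->R'->H->plug->H
Char 9 ('B'): step: R->6, L=2; B->plug->B->R->D->L->E->refl->D->L'->H->R'->A->plug->A
Char 10 ('H'): step: R->7, L=2; H->plug->H->R->G->L->A->refl->H->L'->A->R'->C->plug->C
Char 11 ('A'): step: R->0, L->3 (L advanced); A->plug->A->R->A->L->E->refl->D->L'->C->R'->D->plug->D
Char 12 ('H'): step: R->1, L=3; H->plug->H->R->H->L->G->refl->B->L'->E->R'->F->plug->F
Final: ciphertext=CHHBDAHHACDF, RIGHT=1, LEFT=3

Answer: CHHBDAHHACDF 1 3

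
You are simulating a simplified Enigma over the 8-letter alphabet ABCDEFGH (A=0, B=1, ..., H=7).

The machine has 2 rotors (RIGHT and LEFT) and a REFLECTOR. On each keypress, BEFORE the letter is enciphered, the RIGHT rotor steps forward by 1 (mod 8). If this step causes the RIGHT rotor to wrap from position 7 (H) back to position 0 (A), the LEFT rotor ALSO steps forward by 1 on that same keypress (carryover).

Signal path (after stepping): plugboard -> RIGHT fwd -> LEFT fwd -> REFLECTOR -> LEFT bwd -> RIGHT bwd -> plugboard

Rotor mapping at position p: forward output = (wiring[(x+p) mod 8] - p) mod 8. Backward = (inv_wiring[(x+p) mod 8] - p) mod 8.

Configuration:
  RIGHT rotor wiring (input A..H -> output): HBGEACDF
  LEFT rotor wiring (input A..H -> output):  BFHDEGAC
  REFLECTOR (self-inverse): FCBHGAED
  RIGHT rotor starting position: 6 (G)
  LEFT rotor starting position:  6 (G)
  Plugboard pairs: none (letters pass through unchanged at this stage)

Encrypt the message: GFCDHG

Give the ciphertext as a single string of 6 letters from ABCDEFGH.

Answer: CDBCBA

Derivation:
Char 1 ('G'): step: R->7, L=6; G->plug->G->R->D->L->H->refl->D->L'->C->R'->C->plug->C
Char 2 ('F'): step: R->0, L->7 (L advanced); F->plug->F->R->C->L->G->refl->E->L'->E->R'->D->plug->D
Char 3 ('C'): step: R->1, L=7; C->plug->C->R->D->L->A->refl->F->L'->F->R'->B->plug->B
Char 4 ('D'): step: R->2, L=7; D->plug->D->R->A->L->D->refl->H->L'->G->R'->C->plug->C
Char 5 ('H'): step: R->3, L=7; H->plug->H->R->D->L->A->refl->F->L'->F->R'->B->plug->B
Char 6 ('G'): step: R->4, L=7; G->plug->G->R->C->L->G->refl->E->L'->E->R'->A->plug->A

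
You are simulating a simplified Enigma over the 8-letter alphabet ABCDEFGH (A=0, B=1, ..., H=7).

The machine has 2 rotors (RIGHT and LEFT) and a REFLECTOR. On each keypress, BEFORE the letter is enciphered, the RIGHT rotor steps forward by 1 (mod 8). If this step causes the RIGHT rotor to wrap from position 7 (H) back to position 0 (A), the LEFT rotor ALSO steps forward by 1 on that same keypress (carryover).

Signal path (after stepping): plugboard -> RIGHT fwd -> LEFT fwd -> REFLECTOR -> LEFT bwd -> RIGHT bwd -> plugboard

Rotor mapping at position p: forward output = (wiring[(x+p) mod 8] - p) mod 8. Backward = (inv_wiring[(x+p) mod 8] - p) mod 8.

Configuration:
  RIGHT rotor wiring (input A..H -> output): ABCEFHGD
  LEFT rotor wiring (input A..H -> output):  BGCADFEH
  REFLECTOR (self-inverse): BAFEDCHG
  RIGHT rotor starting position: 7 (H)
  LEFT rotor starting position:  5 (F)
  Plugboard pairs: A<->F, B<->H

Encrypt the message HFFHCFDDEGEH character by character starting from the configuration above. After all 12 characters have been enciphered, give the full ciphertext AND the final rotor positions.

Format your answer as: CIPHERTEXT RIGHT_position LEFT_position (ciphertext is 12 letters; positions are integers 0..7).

Char 1 ('H'): step: R->0, L->6 (L advanced); H->plug->B->R->B->L->B->refl->A->L'->D->R'->H->plug->B
Char 2 ('F'): step: R->1, L=6; F->plug->A->R->A->L->G->refl->H->L'->H->R'->H->plug->B
Char 3 ('F'): step: R->2, L=6; F->plug->A->R->A->L->G->refl->H->L'->H->R'->H->plug->B
Char 4 ('H'): step: R->3, L=6; H->plug->B->R->C->L->D->refl->E->L'->E->R'->C->plug->C
Char 5 ('C'): step: R->4, L=6; C->plug->C->R->C->L->D->refl->E->L'->E->R'->E->plug->E
Char 6 ('F'): step: R->5, L=6; F->plug->A->R->C->L->D->refl->E->L'->E->R'->E->plug->E
Char 7 ('D'): step: R->6, L=6; D->plug->D->R->D->L->A->refl->B->L'->B->R'->H->plug->B
Char 8 ('D'): step: R->7, L=6; D->plug->D->R->D->L->A->refl->B->L'->B->R'->B->plug->H
Char 9 ('E'): step: R->0, L->7 (L advanced); E->plug->E->R->F->L->E->refl->D->L'->D->R'->H->plug->B
Char 10 ('G'): step: R->1, L=7; G->plug->G->R->C->L->H->refl->G->L'->G->R'->E->plug->E
Char 11 ('E'): step: R->2, L=7; E->plug->E->R->E->L->B->refl->A->L'->A->R'->A->plug->F
Char 12 ('H'): step: R->3, L=7; H->plug->B->R->C->L->H->refl->G->L'->G->R'->G->plug->G
Final: ciphertext=BBBCEEBHBEFG, RIGHT=3, LEFT=7

Answer: BBBCEEBHBEFG 3 7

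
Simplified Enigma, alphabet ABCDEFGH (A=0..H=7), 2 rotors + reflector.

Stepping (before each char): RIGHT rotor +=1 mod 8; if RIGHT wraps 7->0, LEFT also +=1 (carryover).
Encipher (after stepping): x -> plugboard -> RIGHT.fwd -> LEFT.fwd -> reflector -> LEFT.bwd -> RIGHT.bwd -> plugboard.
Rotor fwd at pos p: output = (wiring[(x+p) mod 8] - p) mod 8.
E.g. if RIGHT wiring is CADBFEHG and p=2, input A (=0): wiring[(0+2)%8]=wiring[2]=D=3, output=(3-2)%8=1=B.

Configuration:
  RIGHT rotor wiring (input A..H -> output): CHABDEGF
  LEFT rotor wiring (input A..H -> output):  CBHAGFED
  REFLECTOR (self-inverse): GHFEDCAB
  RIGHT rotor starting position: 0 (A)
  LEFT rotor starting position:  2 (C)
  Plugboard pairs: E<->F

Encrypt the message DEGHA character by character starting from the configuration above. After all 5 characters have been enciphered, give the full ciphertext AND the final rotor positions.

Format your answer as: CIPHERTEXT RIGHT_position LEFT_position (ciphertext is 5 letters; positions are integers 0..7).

Char 1 ('D'): step: R->1, L=2; D->plug->D->R->C->L->E->refl->D->L'->D->R'->E->plug->F
Char 2 ('E'): step: R->2, L=2; E->plug->F->R->D->L->D->refl->E->L'->C->R'->D->plug->D
Char 3 ('G'): step: R->3, L=2; G->plug->G->R->E->L->C->refl->F->L'->A->R'->B->plug->B
Char 4 ('H'): step: R->4, L=2; H->plug->H->R->F->L->B->refl->H->L'->H->R'->A->plug->A
Char 5 ('A'): step: R->5, L=2; A->plug->A->R->H->L->H->refl->B->L'->F->R'->D->plug->D
Final: ciphertext=FDBAD, RIGHT=5, LEFT=2

Answer: FDBAD 5 2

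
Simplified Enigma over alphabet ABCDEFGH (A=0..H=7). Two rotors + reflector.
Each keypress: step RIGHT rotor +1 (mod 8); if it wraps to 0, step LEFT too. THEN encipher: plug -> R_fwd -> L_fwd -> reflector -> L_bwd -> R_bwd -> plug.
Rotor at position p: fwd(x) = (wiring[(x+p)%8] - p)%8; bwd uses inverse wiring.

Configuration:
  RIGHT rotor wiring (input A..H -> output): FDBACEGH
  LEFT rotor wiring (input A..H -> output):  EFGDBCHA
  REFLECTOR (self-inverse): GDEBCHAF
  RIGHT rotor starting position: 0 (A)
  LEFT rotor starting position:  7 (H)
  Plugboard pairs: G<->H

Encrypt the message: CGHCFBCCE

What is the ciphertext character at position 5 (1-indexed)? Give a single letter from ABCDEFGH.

Char 1 ('C'): step: R->1, L=7; C->plug->C->R->H->L->A->refl->G->L'->C->R'->A->plug->A
Char 2 ('G'): step: R->2, L=7; G->plug->H->R->B->L->F->refl->H->L'->D->R'->G->plug->H
Char 3 ('H'): step: R->3, L=7; H->plug->G->R->A->L->B->refl->D->L'->G->R'->H->plug->G
Char 4 ('C'): step: R->4, L=7; C->plug->C->R->C->L->G->refl->A->L'->H->R'->F->plug->F
Char 5 ('F'): step: R->5, L=7; F->plug->F->R->E->L->E->refl->C->L'->F->R'->H->plug->G

G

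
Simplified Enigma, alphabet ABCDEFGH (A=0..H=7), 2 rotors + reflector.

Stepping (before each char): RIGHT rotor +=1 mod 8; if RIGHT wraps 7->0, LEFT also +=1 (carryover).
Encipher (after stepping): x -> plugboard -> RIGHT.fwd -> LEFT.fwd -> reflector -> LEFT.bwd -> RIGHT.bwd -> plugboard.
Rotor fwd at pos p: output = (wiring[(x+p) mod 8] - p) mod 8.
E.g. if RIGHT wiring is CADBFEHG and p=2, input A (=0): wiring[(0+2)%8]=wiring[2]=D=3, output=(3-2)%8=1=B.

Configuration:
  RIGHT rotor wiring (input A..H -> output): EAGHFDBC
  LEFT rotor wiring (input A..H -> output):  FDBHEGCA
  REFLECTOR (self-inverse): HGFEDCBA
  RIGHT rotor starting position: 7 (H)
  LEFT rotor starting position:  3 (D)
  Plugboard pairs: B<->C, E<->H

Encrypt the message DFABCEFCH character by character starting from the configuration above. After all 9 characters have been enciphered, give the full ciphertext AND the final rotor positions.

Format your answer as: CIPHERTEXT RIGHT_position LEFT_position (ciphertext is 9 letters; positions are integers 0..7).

Answer: FCGGEBBHE 0 5

Derivation:
Char 1 ('D'): step: R->0, L->4 (L advanced); D->plug->D->R->H->L->D->refl->E->L'->D->R'->F->plug->F
Char 2 ('F'): step: R->1, L=4; F->plug->F->R->A->L->A->refl->H->L'->F->R'->B->plug->C
Char 3 ('A'): step: R->2, L=4; A->plug->A->R->E->L->B->refl->G->L'->C->R'->G->plug->G
Char 4 ('B'): step: R->3, L=4; B->plug->C->R->A->L->A->refl->H->L'->F->R'->G->plug->G
Char 5 ('C'): step: R->4, L=4; C->plug->B->R->H->L->D->refl->E->L'->D->R'->H->plug->E
Char 6 ('E'): step: R->5, L=4; E->plug->H->R->A->L->A->refl->H->L'->F->R'->C->plug->B
Char 7 ('F'): step: R->6, L=4; F->plug->F->R->B->L->C->refl->F->L'->G->R'->C->plug->B
Char 8 ('C'): step: R->7, L=4; C->plug->B->R->F->L->H->refl->A->L'->A->R'->E->plug->H
Char 9 ('H'): step: R->0, L->5 (L advanced); H->plug->E->R->F->L->E->refl->D->L'->C->R'->H->plug->E
Final: ciphertext=FCGGEBBHE, RIGHT=0, LEFT=5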